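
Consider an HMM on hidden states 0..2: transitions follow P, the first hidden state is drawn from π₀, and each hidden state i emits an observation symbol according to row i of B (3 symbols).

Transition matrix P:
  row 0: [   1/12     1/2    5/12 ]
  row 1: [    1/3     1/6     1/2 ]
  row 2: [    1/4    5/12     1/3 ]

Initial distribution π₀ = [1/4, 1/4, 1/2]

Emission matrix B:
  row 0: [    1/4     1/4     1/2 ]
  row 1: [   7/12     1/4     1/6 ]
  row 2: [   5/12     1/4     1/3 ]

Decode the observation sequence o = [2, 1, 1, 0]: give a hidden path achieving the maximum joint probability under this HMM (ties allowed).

path = [2, 1, 2, 1]

t=0: δ = [1.250e-01, 4.167e-02, 1.667e-01]  (obs o_0=2)
t=1: δ = [1.042e-02, 1.736e-02, 1.389e-02]  ψ = [2, 2, 2]  (obs o_1=1)
t=2: δ = [1.447e-03, 1.447e-03, 2.170e-03]  ψ = [1, 2, 1]  (obs o_2=1)
t=3: δ = [1.356e-04, 5.275e-04, 3.014e-04]  ψ = [2, 2, 1]  (obs o_3=0)
backtrack: best end state = 1; path = [2, 1, 2, 1]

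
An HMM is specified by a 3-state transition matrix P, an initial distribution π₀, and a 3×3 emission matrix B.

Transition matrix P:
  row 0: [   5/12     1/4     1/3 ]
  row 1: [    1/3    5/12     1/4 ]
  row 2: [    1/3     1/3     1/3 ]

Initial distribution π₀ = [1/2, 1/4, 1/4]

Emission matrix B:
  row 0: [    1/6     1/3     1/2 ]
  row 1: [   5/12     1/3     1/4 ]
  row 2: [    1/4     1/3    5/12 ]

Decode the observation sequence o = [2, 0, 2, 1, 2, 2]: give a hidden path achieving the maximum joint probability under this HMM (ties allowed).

t=0: δ = [2.500e-01, 6.250e-02, 1.042e-01]  (obs o_0=2)
t=1: δ = [1.736e-02, 2.604e-02, 2.083e-02]  ψ = [0, 0, 0]  (obs o_1=0)
t=2: δ = [4.340e-03, 2.713e-03, 2.894e-03]  ψ = [1, 1, 2]  (obs o_2=2)
t=3: δ = [6.028e-04, 3.768e-04, 4.823e-04]  ψ = [0, 1, 0]  (obs o_3=1)
t=4: δ = [1.256e-04, 4.019e-05, 8.372e-05]  ψ = [0, 2, 0]  (obs o_4=2)
t=5: δ = [2.616e-05, 7.849e-06, 1.744e-05]  ψ = [0, 0, 0]  (obs o_5=2)
backtrack: best end state = 0; path = [0, 1, 0, 0, 0, 0]

path = [0, 1, 0, 0, 0, 0]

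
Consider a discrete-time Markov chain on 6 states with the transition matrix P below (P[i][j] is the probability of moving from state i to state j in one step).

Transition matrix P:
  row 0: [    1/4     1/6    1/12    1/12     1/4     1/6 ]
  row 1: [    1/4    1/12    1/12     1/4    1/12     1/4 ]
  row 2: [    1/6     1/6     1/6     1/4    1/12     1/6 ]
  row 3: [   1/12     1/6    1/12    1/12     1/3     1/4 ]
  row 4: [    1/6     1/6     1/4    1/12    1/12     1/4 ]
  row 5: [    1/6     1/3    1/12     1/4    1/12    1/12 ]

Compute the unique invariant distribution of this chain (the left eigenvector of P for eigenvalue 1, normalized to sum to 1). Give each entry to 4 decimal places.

Balance equations π_j = Σ_i π_i·P[i][j]:
  π_0 = 1/4·π_0 + 1/4·π_1 + 1/6·π_2 + 1/12·π_3 + 1/6·π_4 + 1/6·π_5
  π_1 = 1/6·π_0 + 1/12·π_1 + 1/6·π_2 + 1/6·π_3 + 1/6·π_4 + 1/3·π_5
  π_2 = 1/12·π_0 + 1/12·π_1 + 1/6·π_2 + 1/12·π_3 + 1/4·π_4 + 1/12·π_5
  π_3 = 1/12·π_0 + 1/4·π_1 + 1/4·π_2 + 1/12·π_3 + 1/12·π_4 + 1/4·π_5
  π_4 = 1/4·π_0 + 1/12·π_1 + 1/12·π_2 + 1/3·π_3 + 1/12·π_4 + 1/12·π_5
  normalize: π_0 + π_1 + π_2 + π_3 + π_4 + π_5 = 1
Solving the linear system gives exactly π = [2626/14317, 2627/14317, 1706/14317, 2375/14317, 4449/28634, 5517/28634].

π = [0.1834, 0.1835, 0.1192, 0.1659, 0.1554, 0.1927]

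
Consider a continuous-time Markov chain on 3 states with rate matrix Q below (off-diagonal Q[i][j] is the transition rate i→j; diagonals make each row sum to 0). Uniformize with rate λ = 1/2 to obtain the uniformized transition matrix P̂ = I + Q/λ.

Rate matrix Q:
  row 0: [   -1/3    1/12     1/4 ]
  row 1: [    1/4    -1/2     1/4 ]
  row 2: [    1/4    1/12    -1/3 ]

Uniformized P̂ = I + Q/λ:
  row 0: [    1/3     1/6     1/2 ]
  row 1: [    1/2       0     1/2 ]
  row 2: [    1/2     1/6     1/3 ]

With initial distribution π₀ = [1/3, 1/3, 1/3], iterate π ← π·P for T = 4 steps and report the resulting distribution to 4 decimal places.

t=0: π = [0.3333, 0.3333, 0.3333]
t=1: π = [0.4444, 0.1111, 0.4444]
t=2: π = [0.4259, 0.1481, 0.4259]
t=3: π = [0.4290, 0.1420, 0.4290]
t=4: π = [0.4285, 0.1430, 0.4285]

π = [0.4285, 0.1430, 0.4285]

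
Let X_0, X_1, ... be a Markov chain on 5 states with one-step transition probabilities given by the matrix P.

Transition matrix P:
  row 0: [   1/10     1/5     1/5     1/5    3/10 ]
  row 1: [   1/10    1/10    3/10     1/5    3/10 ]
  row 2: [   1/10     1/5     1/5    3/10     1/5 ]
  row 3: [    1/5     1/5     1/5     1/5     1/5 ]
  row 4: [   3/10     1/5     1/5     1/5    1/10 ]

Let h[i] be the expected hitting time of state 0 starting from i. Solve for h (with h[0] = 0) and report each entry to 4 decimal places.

First-step conditioning: h[0] = 0; for i ≠ 0, h[i] = 1 + Σ_k P[i][k]·h[k].
  h[1] = 1 + 1/10·h[1] + 3/10·h[2] + 1/5·h[3] + 3/10·h[4]
  h[2] = 1 + 1/5·h[1] + 1/5·h[2] + 3/10·h[3] + 1/5·h[4]
  h[3] = 1 + 1/5·h[1] + 1/5·h[2] + 1/5·h[3] + 1/5·h[4]
  h[4] = 1 + 1/5·h[1] + 1/5·h[2] + 1/5·h[3] + 1/10·h[4]
Solving the 4×4 linear system over states ≠ 0 gives exactly h = [0, 6605/1088, 6655/1088, 3025/544, 1375/272] (h[0] = 0 is the target).

h = [0.0000, 6.0708, 6.1167, 5.5607, 5.0551]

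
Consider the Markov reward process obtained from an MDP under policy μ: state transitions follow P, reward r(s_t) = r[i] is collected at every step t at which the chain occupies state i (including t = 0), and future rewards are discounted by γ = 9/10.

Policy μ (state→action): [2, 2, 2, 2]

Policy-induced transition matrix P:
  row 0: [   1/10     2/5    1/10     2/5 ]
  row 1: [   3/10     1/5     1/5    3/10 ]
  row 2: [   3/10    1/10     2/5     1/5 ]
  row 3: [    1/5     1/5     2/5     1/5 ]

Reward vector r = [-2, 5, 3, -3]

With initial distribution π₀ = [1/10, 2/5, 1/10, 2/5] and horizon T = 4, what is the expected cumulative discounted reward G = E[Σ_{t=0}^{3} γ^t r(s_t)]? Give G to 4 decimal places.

t=0: π = [0.1000, 0.4000, 0.1000, 0.4000], E[r] = 0.9000, γ^t·E[r] = 0.900000, running G = 0.900000
t=1: π = [0.2400, 0.2100, 0.2900, 0.2600], E[r] = 0.6600, γ^t·E[r] = 0.594000, running G = 1.494000
t=2: π = [0.2260, 0.2190, 0.2860, 0.2690], E[r] = 0.6940, γ^t·E[r] = 0.562140, running G = 2.056140
t=3: π = [0.2279, 0.2166, 0.2884, 0.2671], E[r] = 0.6911, γ^t·E[r] = 0.503812, running G = 2.559952

G = 2.5600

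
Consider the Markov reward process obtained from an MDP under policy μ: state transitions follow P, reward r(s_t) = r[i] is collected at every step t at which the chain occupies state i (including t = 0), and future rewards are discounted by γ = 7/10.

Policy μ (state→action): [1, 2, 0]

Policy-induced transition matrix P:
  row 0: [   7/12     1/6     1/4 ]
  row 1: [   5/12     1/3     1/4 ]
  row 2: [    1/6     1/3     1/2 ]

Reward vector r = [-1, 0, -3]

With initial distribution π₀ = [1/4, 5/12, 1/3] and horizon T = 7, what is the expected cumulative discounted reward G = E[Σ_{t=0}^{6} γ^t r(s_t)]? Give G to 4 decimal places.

G = -4.1125

t=0: π = [0.2500, 0.4167, 0.3333], E[r] = -1.2500, γ^t·E[r] = -1.250000, running G = -1.250000
t=1: π = [0.3750, 0.2917, 0.3333], E[r] = -1.3750, γ^t·E[r] = -0.962500, running G = -2.212500
t=2: π = [0.3958, 0.2708, 0.3333], E[r] = -1.3958, γ^t·E[r] = -0.683958, running G = -2.896458
t=3: π = [0.3993, 0.2674, 0.3333], E[r] = -1.3993, γ^t·E[r] = -0.479962, running G = -3.376420
t=4: π = [0.3999, 0.2668, 0.3333], E[r] = -1.3999, γ^t·E[r] = -0.336112, running G = -3.712532
t=5: π = [0.4000, 0.2667, 0.3333], E[r] = -1.4000, γ^t·E[r] = -0.235295, running G = -3.947827
t=6: π = [0.4000, 0.2667, 0.3333], E[r] = -1.4000, γ^t·E[r] = -0.164708, running G = -4.112535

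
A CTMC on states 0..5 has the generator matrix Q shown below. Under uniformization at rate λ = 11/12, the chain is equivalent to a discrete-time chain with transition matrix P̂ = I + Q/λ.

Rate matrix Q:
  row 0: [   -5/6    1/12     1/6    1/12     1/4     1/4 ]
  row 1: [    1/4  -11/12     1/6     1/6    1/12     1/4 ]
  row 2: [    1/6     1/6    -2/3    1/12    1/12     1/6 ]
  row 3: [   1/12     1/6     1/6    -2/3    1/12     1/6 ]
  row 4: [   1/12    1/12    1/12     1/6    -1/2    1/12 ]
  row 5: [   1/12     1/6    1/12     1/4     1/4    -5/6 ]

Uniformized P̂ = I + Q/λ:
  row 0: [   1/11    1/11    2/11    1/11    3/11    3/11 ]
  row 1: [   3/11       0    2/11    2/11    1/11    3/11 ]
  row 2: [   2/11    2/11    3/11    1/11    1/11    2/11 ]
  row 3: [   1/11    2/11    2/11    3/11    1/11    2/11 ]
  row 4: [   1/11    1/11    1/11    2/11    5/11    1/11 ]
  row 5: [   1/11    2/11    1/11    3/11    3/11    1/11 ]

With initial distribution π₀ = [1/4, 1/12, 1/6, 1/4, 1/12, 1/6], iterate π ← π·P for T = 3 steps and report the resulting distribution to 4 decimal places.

t=0: π = [0.2500, 0.0833, 0.1667, 0.2500, 0.0833, 0.1667]
t=1: π = [0.1212, 0.1364, 0.1742, 0.1818, 0.1970, 0.1894]
t=2: π = [0.1315, 0.1281, 0.1625, 0.1887, 0.2190, 0.1701]
t=3: π = [0.1290, 0.1267, 0.1612, 0.1877, 0.2254, 0.1700]

π = [0.1290, 0.1267, 0.1612, 0.1877, 0.2254, 0.1700]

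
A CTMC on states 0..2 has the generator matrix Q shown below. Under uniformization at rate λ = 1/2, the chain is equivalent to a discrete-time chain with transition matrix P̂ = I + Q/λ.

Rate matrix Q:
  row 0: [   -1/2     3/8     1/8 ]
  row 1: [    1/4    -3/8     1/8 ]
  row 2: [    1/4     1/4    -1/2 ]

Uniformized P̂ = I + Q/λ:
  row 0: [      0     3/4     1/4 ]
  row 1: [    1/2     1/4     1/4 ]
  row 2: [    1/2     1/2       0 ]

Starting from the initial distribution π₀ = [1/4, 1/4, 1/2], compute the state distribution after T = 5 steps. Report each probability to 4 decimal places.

t=0: π = [0.2500, 0.2500, 0.5000]
t=1: π = [0.3750, 0.5000, 0.1250]
t=2: π = [0.3125, 0.4688, 0.2188]
t=3: π = [0.3438, 0.4609, 0.1953]
t=4: π = [0.3281, 0.4707, 0.2012]
t=5: π = [0.3359, 0.4644, 0.1997]

π = [0.3359, 0.4644, 0.1997]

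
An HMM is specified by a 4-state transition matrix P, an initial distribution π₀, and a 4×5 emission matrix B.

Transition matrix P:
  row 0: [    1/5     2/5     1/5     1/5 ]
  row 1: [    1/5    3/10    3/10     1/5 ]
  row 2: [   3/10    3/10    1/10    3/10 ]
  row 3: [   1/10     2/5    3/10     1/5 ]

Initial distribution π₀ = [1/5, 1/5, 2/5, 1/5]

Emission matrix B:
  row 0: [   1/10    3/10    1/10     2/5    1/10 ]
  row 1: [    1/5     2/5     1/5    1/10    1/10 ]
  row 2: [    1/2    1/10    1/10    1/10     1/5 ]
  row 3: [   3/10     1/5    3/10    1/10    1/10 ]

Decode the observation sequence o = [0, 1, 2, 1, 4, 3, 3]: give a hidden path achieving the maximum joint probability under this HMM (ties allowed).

t=0: δ = [2.000e-02, 4.000e-02, 2.000e-01, 6.000e-02]  (obs o_0=0)
t=1: δ = [1.800e-02, 2.400e-02, 2.000e-03, 1.200e-02]  ψ = [2, 2, 2, 2]  (obs o_1=1)
t=2: δ = [4.800e-04, 1.440e-03, 7.200e-04, 1.440e-03]  ψ = [1, 0, 1, 1]  (obs o_2=2)
t=3: δ = [8.640e-05, 2.304e-04, 4.320e-05, 5.760e-05]  ψ = [1, 3, 1, 1]  (obs o_3=1)
t=4: δ = [4.608e-06, 6.912e-06, 1.382e-05, 4.608e-06]  ψ = [1, 1, 1, 1]  (obs o_4=4)
t=5: δ = [1.659e-06, 4.147e-07, 2.074e-07, 4.147e-07]  ψ = [2, 2, 1, 2]  (obs o_5=3)
t=6: δ = [1.327e-07, 6.636e-08, 3.318e-08, 3.318e-08]  ψ = [0, 0, 0, 0]  (obs o_6=3)
backtrack: best end state = 0; path = [2, 1, 3, 1, 2, 0, 0]

path = [2, 1, 3, 1, 2, 0, 0]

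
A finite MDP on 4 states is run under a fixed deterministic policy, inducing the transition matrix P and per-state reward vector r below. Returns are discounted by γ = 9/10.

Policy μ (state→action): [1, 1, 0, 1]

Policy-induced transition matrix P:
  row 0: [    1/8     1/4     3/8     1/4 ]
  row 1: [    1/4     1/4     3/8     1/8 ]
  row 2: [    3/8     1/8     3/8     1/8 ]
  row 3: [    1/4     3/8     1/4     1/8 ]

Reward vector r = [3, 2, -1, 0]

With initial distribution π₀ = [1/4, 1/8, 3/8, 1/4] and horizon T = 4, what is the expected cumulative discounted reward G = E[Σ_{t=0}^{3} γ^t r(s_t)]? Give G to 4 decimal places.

G = 2.8075

t=0: π = [0.2500, 0.1250, 0.3750, 0.2500], E[r] = 0.6250, γ^t·E[r] = 0.625000, running G = 0.625000
t=1: π = [0.2656, 0.2344, 0.3438, 0.1563], E[r] = 0.9219, γ^t·E[r] = 0.829688, running G = 1.454688
t=2: π = [0.2598, 0.2266, 0.3555, 0.1582], E[r] = 0.8770, γ^t·E[r] = 0.710332, running G = 2.165020
t=3: π = [0.2620, 0.2253, 0.3552, 0.1575], E[r] = 0.8813, γ^t·E[r] = 0.642502, running G = 2.807522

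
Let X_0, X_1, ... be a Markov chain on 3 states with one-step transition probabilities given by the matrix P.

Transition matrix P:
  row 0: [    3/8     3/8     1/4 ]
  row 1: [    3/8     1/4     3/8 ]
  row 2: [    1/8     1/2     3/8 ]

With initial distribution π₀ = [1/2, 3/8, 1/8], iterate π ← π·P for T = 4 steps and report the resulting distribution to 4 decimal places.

π = [0.2905, 0.3710, 0.3385]

t=0: π = [0.5000, 0.3750, 0.1250]
t=1: π = [0.3438, 0.3438, 0.3125]
t=2: π = [0.2969, 0.3711, 0.3320]
t=3: π = [0.2920, 0.3701, 0.3379]
t=4: π = [0.2905, 0.3710, 0.3385]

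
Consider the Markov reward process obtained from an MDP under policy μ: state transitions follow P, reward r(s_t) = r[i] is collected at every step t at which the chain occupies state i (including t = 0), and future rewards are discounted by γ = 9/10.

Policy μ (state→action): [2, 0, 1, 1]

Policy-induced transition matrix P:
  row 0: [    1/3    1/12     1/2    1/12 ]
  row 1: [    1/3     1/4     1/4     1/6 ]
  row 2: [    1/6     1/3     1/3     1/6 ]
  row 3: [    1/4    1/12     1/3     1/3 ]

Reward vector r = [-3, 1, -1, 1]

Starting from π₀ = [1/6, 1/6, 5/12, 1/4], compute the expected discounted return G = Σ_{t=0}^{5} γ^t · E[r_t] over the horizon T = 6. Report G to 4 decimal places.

G = -3.1971

t=0: π = [0.1667, 0.1667, 0.4167, 0.2500], E[r] = -0.5000, γ^t·E[r] = -0.500000, running G = -0.500000
t=1: π = [0.2431, 0.2153, 0.3472, 0.1944], E[r] = -0.6667, γ^t·E[r] = -0.600000, running G = -1.100000
t=2: π = [0.2593, 0.2060, 0.3559, 0.1788], E[r] = -0.7488, γ^t·E[r] = -0.606563, running G = -1.706563
t=3: π = [0.2591, 0.2066, 0.3594, 0.1749], E[r] = -0.7552, γ^t·E[r] = -0.550547, running G = -2.257109
t=4: π = [0.2589, 0.2076, 0.3593, 0.1742], E[r] = -0.7541, γ^t·E[r] = -0.494738, running G = -2.751847
t=5: π = [0.2589, 0.2078, 0.3592, 0.1741], E[r] = -0.7541, γ^t·E[r] = -0.445277, running G = -3.197124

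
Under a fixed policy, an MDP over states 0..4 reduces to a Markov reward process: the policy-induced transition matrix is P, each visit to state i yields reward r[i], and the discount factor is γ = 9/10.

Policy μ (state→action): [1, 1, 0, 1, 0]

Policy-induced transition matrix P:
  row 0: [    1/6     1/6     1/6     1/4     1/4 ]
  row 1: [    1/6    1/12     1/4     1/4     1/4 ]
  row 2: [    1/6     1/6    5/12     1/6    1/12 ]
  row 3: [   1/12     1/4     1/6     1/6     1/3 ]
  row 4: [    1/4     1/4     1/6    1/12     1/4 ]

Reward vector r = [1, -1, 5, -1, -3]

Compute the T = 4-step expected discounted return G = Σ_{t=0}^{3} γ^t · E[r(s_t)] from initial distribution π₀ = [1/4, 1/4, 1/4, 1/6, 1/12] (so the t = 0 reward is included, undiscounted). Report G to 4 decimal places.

t=0: π = [0.2500, 0.2500, 0.2500, 0.1667, 0.0833], E[r] = 0.8333, γ^t·E[r] = 0.833333, running G = 0.833333
t=1: π = [0.1597, 0.1667, 0.2500, 0.2014, 0.2222], E[r] = 0.3750, γ^t·E[r] = 0.337500, running G = 1.170833
t=2: π = [0.1684, 0.1881, 0.2431, 0.1753, 0.2251], E[r] = 0.3449, γ^t·E[r] = 0.279375, running G = 1.450208
t=3: π = [0.1708, 0.1844, 0.2431, 0.1776, 0.2241], E[r] = 0.3520, γ^t·E[r] = 0.256641, running G = 1.706849

G = 1.7068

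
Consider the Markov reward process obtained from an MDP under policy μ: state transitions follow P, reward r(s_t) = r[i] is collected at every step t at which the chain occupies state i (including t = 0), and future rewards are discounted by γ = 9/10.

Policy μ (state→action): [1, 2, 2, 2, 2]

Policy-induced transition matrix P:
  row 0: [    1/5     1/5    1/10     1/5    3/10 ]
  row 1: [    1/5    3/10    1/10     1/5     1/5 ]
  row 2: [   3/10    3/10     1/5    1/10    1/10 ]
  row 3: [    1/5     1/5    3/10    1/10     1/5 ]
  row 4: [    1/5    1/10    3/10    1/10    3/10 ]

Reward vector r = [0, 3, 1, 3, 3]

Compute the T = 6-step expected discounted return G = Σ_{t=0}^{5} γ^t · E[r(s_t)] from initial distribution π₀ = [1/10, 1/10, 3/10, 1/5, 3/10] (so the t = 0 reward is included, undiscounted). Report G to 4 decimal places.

t=0: π = [0.1000, 0.1000, 0.3000, 0.2000, 0.3000], E[r] = 2.1000, γ^t·E[r] = 2.100000, running G = 2.100000
t=1: π = [0.2300, 0.2100, 0.2300, 0.1200, 0.2100], E[r] = 1.8500, γ^t·E[r] = 1.665000, running G = 3.765000
t=2: π = [0.2230, 0.2230, 0.1890, 0.1440, 0.2210], E[r] = 1.9530, γ^t·E[r] = 1.581930, running G = 5.346930
t=3: π = [0.2189, 0.2191, 0.1919, 0.1446, 0.2255], E[r] = 1.9595, γ^t·E[r] = 1.428476, running G = 6.775406
t=4: π = [0.2192, 0.2186, 0.1932, 0.1438, 0.2253], E[r] = 1.9560, γ^t·E[r] = 1.283338, running G = 8.058744
t=5: π = [0.2193, 0.2187, 0.1931, 0.1438, 0.2251], E[r] = 1.9558, γ^t·E[r] = 1.154866, running G = 9.213609

G = 9.2136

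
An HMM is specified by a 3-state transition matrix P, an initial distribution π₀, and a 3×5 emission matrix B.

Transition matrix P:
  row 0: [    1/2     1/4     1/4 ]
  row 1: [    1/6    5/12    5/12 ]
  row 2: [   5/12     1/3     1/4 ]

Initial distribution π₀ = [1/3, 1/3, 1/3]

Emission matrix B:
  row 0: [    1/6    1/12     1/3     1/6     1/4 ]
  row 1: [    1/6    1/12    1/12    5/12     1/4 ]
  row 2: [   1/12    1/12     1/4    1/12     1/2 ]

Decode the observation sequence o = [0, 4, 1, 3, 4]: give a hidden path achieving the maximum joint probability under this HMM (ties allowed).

t=0: δ = [5.556e-02, 5.556e-02, 2.778e-02]  (obs o_0=0)
t=1: δ = [6.944e-03, 5.787e-03, 1.157e-02]  ψ = [0, 1, 1]  (obs o_1=4)
t=2: δ = [4.019e-04, 3.215e-04, 2.411e-04]  ψ = [2, 2, 2]  (obs o_2=1)
t=3: δ = [3.349e-05, 5.582e-05, 1.116e-05]  ψ = [0, 1, 1]  (obs o_3=3)
t=4: δ = [4.186e-06, 5.814e-06, 1.163e-05]  ψ = [0, 1, 1]  (obs o_4=4)
backtrack: best end state = 2; path = [1, 2, 1, 1, 2]

path = [1, 2, 1, 1, 2]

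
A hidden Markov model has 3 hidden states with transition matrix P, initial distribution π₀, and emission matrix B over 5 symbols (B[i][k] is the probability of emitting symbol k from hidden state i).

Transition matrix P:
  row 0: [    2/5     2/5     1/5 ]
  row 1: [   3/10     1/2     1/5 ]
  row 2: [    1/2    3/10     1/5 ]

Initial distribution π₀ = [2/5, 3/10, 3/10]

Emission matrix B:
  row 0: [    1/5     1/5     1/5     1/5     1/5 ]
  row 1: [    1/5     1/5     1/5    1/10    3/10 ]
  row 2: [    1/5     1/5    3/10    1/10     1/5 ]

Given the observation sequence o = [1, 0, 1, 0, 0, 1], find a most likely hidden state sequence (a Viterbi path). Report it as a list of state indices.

t=0: δ = [8.000e-02, 6.000e-02, 6.000e-02]  (obs o_0=1)
t=1: δ = [6.400e-03, 6.400e-03, 3.200e-03]  ψ = [0, 0, 0]  (obs o_1=0)
t=2: δ = [5.120e-04, 6.400e-04, 2.560e-04]  ψ = [0, 1, 0]  (obs o_2=1)
t=3: δ = [4.096e-05, 6.400e-05, 2.560e-05]  ψ = [0, 1, 1]  (obs o_3=0)
t=4: δ = [3.840e-06, 6.400e-06, 2.560e-06]  ψ = [1, 1, 1]  (obs o_4=0)
t=5: δ = [3.840e-07, 6.400e-07, 2.560e-07]  ψ = [1, 1, 1]  (obs o_5=1)
backtrack: best end state = 1; path = [0, 1, 1, 1, 1, 1]

path = [0, 1, 1, 1, 1, 1]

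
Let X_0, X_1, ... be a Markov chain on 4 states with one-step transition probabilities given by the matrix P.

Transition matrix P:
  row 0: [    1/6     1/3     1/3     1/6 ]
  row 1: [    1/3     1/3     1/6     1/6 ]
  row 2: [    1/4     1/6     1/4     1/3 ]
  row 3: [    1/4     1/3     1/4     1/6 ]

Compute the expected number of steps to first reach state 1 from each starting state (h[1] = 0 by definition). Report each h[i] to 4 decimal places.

First-step conditioning: h[1] = 0; for i ≠ 1, h[i] = 1 + Σ_k P[i][k]·h[k].
  h[0] = 1 + 1/6·h[0] + 1/3·h[2] + 1/6·h[3]
  h[2] = 1 + 1/4·h[0] + 1/4·h[2] + 1/3·h[3]
  h[3] = 1 + 1/4·h[0] + 1/4·h[2] + 1/6·h[3]
Solving the 3×3 linear system over states ≠ 1 gives exactly h = [158/45, 0, 182/45, 52/15] (h[1] = 0 is the target).

h = [3.5111, 0.0000, 4.0444, 3.4667]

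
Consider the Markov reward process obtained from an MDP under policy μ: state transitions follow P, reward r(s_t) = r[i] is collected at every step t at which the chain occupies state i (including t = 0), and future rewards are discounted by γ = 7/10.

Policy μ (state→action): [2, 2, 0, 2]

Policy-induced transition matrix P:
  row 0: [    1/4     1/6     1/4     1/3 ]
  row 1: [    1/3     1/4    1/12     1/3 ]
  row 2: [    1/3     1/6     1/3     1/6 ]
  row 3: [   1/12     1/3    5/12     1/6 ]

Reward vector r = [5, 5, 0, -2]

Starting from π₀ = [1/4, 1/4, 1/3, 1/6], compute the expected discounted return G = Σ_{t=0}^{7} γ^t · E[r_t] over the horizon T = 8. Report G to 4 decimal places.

G = 6.2407

t=0: π = [0.2500, 0.2500, 0.3333, 0.1667], E[r] = 2.1667, γ^t·E[r] = 2.166667, running G = 2.166667
t=1: π = [0.2708, 0.2153, 0.2639, 0.2500], E[r] = 1.9306, γ^t·E[r] = 1.351389, running G = 3.518056
t=2: π = [0.2483, 0.2263, 0.2778, 0.2477], E[r] = 1.8773, γ^t·E[r] = 0.919884, running G = 4.437940
t=3: π = [0.2507, 0.2268, 0.2767, 0.2458], E[r] = 1.8961, γ^t·E[r] = 0.650370, running G = 5.088310
t=4: π = [0.2510, 0.2265, 0.2762, 0.2463], E[r] = 1.8951, γ^t·E[r] = 0.455020, running G = 5.543330
t=5: π = [0.2509, 0.2266, 0.2763, 0.2463], E[r] = 1.8947, γ^t·E[r] = 0.318440, running G = 5.861770
t=6: π = [0.2509, 0.2266, 0.2763, 0.2462], E[r] = 1.8948, γ^t·E[r] = 0.222922, running G = 6.084691
t=7: π = [0.2509, 0.2266, 0.2763, 0.2462], E[r] = 1.8948, γ^t·E[r] = 0.156045, running G = 6.240736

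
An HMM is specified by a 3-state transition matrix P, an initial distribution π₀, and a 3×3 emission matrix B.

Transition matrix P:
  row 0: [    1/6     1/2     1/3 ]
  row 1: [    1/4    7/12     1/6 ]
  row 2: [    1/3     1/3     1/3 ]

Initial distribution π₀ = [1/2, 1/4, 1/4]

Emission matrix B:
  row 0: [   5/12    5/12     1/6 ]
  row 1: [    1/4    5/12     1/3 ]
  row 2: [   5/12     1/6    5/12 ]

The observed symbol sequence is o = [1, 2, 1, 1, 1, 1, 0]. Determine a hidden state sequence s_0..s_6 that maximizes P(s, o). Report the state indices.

path = [0, 1, 1, 1, 1, 1, 1]

t=0: δ = [2.083e-01, 1.042e-01, 4.167e-02]  (obs o_0=1)
t=1: δ = [5.787e-03, 3.472e-02, 2.894e-02]  ψ = [0, 0, 0]  (obs o_1=2)
t=2: δ = [4.019e-03, 8.439e-03, 1.608e-03]  ψ = [2, 1, 2]  (obs o_2=1)
t=3: δ = [8.791e-04, 2.051e-03, 2.344e-04]  ψ = [1, 1, 1]  (obs o_3=1)
t=4: δ = [2.137e-04, 4.986e-04, 5.698e-05]  ψ = [1, 1, 1]  (obs o_4=1)
t=5: δ = [5.193e-05, 1.212e-04, 1.385e-05]  ψ = [1, 1, 1]  (obs o_5=1)
t=6: δ = [1.262e-05, 1.767e-05, 8.415e-06]  ψ = [1, 1, 1]  (obs o_6=0)
backtrack: best end state = 1; path = [0, 1, 1, 1, 1, 1, 1]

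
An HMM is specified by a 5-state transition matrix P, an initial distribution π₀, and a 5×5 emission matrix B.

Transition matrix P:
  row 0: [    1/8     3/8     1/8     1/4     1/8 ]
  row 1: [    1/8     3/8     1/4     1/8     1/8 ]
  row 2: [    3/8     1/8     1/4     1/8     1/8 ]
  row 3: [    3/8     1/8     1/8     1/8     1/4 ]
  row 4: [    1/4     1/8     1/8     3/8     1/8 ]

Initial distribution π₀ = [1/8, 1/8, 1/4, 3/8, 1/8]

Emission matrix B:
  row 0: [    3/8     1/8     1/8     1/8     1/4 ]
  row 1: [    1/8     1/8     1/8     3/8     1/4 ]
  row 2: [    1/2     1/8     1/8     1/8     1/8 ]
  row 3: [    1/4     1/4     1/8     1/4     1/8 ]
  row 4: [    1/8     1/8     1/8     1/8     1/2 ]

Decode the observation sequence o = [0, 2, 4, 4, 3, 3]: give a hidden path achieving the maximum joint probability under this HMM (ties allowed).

t=0: δ = [4.688e-02, 1.562e-02, 1.250e-01, 9.375e-02, 1.562e-02]  (obs o_0=0)
t=1: δ = [5.859e-03, 2.197e-03, 3.906e-03, 1.953e-03, 2.930e-03]  ψ = [2, 0, 2, 2, 3]  (obs o_1=2)
t=2: δ = [3.662e-04, 5.493e-04, 1.221e-04, 1.831e-04, 3.662e-04]  ψ = [2, 0, 2, 0, 0]  (obs o_2=4)
t=3: δ = [2.289e-05, 5.150e-05, 1.717e-05, 1.717e-05, 3.433e-05]  ψ = [4, 1, 1, 4, 1]  (obs o_3=4)
t=4: δ = [1.073e-06, 7.242e-06, 1.609e-06, 3.219e-06, 8.047e-07]  ψ = [4, 1, 1, 4, 1]  (obs o_4=3)
t=5: δ = [1.509e-07, 1.018e-06, 2.263e-07, 2.263e-07, 1.132e-07]  ψ = [3, 1, 1, 1, 1]  (obs o_5=3)
backtrack: best end state = 1; path = [2, 0, 1, 1, 1, 1]

path = [2, 0, 1, 1, 1, 1]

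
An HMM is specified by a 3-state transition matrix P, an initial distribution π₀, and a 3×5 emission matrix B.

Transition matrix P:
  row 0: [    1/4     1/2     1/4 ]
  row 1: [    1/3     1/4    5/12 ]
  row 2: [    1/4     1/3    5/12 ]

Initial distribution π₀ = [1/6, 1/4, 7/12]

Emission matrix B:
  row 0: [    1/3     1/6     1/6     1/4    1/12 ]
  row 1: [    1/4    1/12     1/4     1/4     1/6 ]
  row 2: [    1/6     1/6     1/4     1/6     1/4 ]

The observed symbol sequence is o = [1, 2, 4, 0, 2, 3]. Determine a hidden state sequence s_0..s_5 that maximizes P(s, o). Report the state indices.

path = [2, 2, 2, 0, 1, 0]

t=0: δ = [2.778e-02, 2.083e-02, 9.722e-02]  (obs o_0=1)
t=1: δ = [4.051e-03, 8.102e-03, 1.013e-02]  ψ = [2, 2, 2]  (obs o_1=2)
t=2: δ = [2.251e-04, 5.626e-04, 1.055e-03]  ψ = [1, 2, 2]  (obs o_2=4)
t=3: δ = [8.791e-05, 8.791e-05, 7.326e-05]  ψ = [2, 2, 2]  (obs o_3=0)
t=4: δ = [4.884e-06, 1.099e-05, 9.157e-06]  ψ = [1, 0, 1]  (obs o_4=2)
t=5: δ = [9.157e-07, 7.631e-07, 7.631e-07]  ψ = [1, 2, 1]  (obs o_5=3)
backtrack: best end state = 0; path = [2, 2, 2, 0, 1, 0]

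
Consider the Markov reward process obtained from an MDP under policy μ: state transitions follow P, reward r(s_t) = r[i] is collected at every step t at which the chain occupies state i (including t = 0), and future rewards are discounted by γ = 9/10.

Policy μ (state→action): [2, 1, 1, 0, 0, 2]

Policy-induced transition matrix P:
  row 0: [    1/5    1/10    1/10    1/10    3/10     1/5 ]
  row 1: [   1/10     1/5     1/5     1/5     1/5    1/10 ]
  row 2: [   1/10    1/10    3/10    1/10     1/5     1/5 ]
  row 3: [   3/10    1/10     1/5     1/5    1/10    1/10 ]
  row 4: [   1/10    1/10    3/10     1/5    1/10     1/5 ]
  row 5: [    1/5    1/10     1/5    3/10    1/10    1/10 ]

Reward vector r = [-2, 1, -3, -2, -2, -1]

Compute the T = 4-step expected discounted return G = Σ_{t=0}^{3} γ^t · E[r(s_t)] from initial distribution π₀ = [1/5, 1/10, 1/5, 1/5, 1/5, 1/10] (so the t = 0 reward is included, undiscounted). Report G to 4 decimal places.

G = -6.0243

t=0: π = [0.2000, 0.1000, 0.2000, 0.2000, 0.2000, 0.1000], E[r] = -1.8000, γ^t·E[r] = -1.800000, running G = -1.800000
t=1: π = [0.1700, 0.1100, 0.2200, 0.1700, 0.1700, 0.1600], E[r] = -1.7300, γ^t·E[r] = -1.557000, running G = -3.357000
t=2: π = [0.1670, 0.1110, 0.2220, 0.1770, 0.1670, 0.1560], E[r] = -1.7330, γ^t·E[r] = -1.403730, running G = -4.760730
t=3: π = [0.1677, 0.1111, 0.2222, 0.1767, 0.1667, 0.1556], E[r] = -1.7333, γ^t·E[r] = -1.263576, running G = -6.024306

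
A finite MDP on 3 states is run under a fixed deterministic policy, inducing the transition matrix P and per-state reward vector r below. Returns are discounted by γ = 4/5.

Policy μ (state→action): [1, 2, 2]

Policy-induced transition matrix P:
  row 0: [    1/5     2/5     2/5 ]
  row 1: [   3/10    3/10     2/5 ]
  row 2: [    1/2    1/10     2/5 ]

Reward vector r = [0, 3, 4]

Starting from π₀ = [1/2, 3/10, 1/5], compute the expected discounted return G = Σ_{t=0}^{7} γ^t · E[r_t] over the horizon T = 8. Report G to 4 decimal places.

t=0: π = [0.5000, 0.3000, 0.2000], E[r] = 1.7000, γ^t·E[r] = 1.700000, running G = 1.700000
t=1: π = [0.2900, 0.3100, 0.4000], E[r] = 2.5300, γ^t·E[r] = 2.024000, running G = 3.724000
t=2: π = [0.3510, 0.2490, 0.4000], E[r] = 2.3470, γ^t·E[r] = 1.502080, running G = 5.226080
t=3: π = [0.3449, 0.2551, 0.4000], E[r] = 2.3653, γ^t·E[r] = 1.211034, running G = 6.437114
t=4: π = [0.3455, 0.2545, 0.4000], E[r] = 2.3635, γ^t·E[r] = 0.968077, running G = 7.405191
t=5: π = [0.3454, 0.2546, 0.4000], E[r] = 2.3637, γ^t·E[r] = 0.774522, running G = 8.179713
t=6: π = [0.3455, 0.2545, 0.4000], E[r] = 2.3636, γ^t·E[r] = 0.619613, running G = 8.799325
t=7: π = [0.3455, 0.2545, 0.4000], E[r] = 2.3636, γ^t·E[r] = 0.495691, running G = 9.295016

G = 9.2950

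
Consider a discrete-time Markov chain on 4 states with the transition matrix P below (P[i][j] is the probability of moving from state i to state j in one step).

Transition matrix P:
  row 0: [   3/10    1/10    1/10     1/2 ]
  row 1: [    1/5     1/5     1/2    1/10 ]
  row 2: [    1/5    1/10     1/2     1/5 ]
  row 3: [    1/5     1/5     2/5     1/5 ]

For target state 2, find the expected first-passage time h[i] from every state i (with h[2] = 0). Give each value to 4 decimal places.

First-step conditioning: h[2] = 0; for i ≠ 2, h[i] = 1 + Σ_k P[i][k]·h[k].
  h[0] = 1 + 3/10·h[0] + 1/10·h[1] + 1/2·h[3]
  h[1] = 1 + 1/5·h[0] + 1/5·h[1] + 1/10·h[3]
  h[3] = 1 + 1/5·h[0] + 1/5·h[1] + 1/5·h[3]
Solving the 3×3 linear system over states ≠ 2 gives exactly h = [605/158, 405/158, 0, 225/79] (h[2] = 0 is the target).

h = [3.8291, 2.5633, 0.0000, 2.8481]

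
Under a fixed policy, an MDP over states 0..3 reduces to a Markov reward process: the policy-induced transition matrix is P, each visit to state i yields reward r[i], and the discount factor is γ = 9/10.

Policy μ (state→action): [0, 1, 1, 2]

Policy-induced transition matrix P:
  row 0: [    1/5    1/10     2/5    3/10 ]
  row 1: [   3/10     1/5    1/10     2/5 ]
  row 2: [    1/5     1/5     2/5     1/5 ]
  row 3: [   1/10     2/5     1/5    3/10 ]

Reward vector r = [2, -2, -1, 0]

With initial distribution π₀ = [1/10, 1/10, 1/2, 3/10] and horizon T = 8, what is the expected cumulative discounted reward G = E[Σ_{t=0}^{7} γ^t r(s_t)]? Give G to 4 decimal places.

t=0: π = [0.1000, 0.1000, 0.5000, 0.3000], E[r] = -0.5000, γ^t·E[r] = -0.500000, running G = -0.500000
t=1: π = [0.1800, 0.2500, 0.3100, 0.2600], E[r] = -0.4500, γ^t·E[r] = -0.405000, running G = -0.905000
t=2: π = [0.1990, 0.2340, 0.2730, 0.2940], E[r] = -0.3430, γ^t·E[r] = -0.277830, running G = -1.182830
t=3: π = [0.1940, 0.2389, 0.2710, 0.2961], E[r] = -0.3608, γ^t·E[r] = -0.263023, running G = -1.445853
t=4: π = [0.1943, 0.2398, 0.2691, 0.2968], E[r] = -0.3602, γ^t·E[r] = -0.236321, running G = -1.682174
t=5: π = [0.1943, 0.2399, 0.2687, 0.2971], E[r] = -0.3600, γ^t·E[r] = -0.212547, running G = -1.894721
t=6: π = [0.1943, 0.2400, 0.2686, 0.2971], E[r] = -0.3600, γ^t·E[r] = -0.191320, running G = -2.086041
t=7: π = [0.1943, 0.2400, 0.2686, 0.2971], E[r] = -0.3600, γ^t·E[r] = -0.172187, running G = -2.258228

G = -2.2582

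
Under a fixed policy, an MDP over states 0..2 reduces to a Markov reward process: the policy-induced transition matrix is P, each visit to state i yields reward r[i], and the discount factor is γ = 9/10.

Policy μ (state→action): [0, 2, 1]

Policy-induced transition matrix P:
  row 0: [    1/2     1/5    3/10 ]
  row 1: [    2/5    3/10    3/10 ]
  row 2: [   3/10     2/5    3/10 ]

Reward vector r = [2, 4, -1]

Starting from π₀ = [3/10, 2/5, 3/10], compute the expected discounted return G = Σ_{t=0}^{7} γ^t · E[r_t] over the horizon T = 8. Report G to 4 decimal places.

t=0: π = [0.3000, 0.4000, 0.3000], E[r] = 1.9000, γ^t·E[r] = 1.900000, running G = 1.900000
t=1: π = [0.4000, 0.3000, 0.3000], E[r] = 1.7000, γ^t·E[r] = 1.530000, running G = 3.430000
t=2: π = [0.4100, 0.2900, 0.3000], E[r] = 1.6800, γ^t·E[r] = 1.360800, running G = 4.790800
t=3: π = [0.4110, 0.2890, 0.3000], E[r] = 1.6780, γ^t·E[r] = 1.223262, running G = 6.014062
t=4: π = [0.4111, 0.2889, 0.3000], E[r] = 1.6778, γ^t·E[r] = 1.100805, running G = 7.114867
t=5: π = [0.4111, 0.2889, 0.3000], E[r] = 1.6778, γ^t·E[r] = 0.990712, running G = 8.105579
t=6: π = [0.4111, 0.2889, 0.3000], E[r] = 1.6778, γ^t·E[r] = 0.891640, running G = 8.997219
t=7: π = [0.4111, 0.2889, 0.3000], E[r] = 1.6778, γ^t·E[r] = 0.802476, running G = 9.799695

G = 9.7997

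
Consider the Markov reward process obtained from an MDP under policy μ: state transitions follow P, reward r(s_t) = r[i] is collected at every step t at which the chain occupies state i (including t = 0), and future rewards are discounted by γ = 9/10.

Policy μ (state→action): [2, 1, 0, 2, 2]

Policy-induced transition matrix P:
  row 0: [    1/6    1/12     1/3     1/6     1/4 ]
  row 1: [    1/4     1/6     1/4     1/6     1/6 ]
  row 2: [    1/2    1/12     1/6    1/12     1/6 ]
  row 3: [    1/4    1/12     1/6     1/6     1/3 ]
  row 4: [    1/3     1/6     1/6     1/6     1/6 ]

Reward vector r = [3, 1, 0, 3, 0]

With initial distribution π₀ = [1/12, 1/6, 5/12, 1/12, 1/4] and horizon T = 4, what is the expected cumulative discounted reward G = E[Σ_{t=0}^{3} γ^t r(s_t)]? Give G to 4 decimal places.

t=0: π = [0.0833, 0.1667, 0.4167, 0.0833, 0.2500], E[r] = 0.6667, γ^t·E[r] = 0.666667, running G = 0.666667
t=1: π = [0.3681, 0.1181, 0.1944, 0.1319, 0.1875], E[r] = 1.6181, γ^t·E[r] = 1.456250, running G = 2.122917
t=2: π = [0.2836, 0.1088, 0.2378, 0.1505, 0.2193], E[r] = 1.4109, γ^t·E[r] = 1.142813, running G = 3.265729
t=3: π = [0.3041, 0.1107, 0.2230, 0.1468, 0.2154], E[r] = 1.4635, γ^t·E[r] = 1.066922, running G = 4.332651

G = 4.3327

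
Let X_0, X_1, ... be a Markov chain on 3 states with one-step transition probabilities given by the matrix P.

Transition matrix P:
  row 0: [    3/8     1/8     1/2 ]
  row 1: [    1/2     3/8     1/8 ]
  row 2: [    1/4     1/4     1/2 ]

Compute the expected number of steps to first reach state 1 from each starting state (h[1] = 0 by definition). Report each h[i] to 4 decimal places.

First-step conditioning: h[1] = 0; for i ≠ 1, h[i] = 1 + Σ_k P[i][k]·h[k].
  h[0] = 1 + 3/8·h[0] + 1/2·h[2]
  h[2] = 1 + 1/4·h[0] + 1/2·h[2]
Solving the 2×2 linear system over states ≠ 1 gives exactly h = [16/3, 0, 14/3] (h[1] = 0 is the target).

h = [5.3333, 0.0000, 4.6667]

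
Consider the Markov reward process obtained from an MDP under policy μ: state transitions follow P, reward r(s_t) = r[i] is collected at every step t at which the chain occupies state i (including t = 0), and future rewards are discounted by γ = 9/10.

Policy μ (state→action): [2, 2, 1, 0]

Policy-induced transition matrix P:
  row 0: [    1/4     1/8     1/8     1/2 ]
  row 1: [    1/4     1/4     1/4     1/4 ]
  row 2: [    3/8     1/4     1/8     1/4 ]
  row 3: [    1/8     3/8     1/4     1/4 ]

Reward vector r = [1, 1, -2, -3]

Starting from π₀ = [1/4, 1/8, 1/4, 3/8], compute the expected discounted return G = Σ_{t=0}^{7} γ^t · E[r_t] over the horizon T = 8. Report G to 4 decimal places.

G = -5.1092

t=0: π = [0.2500, 0.1250, 0.2500, 0.3750], E[r] = -1.2500, γ^t·E[r] = -1.250000, running G = -1.250000
t=1: π = [0.2344, 0.2656, 0.1875, 0.3125], E[r] = -0.8125, γ^t·E[r] = -0.731250, running G = -1.981250
t=2: π = [0.2344, 0.2598, 0.1973, 0.3086], E[r] = -0.8262, γ^t·E[r] = -0.669199, running G = -2.650449
t=3: π = [0.2361, 0.2593, 0.1960, 0.3086], E[r] = -0.8225, γ^t·E[r] = -0.599610, running G = -3.250059
t=4: π = [0.2359, 0.2591, 0.1960, 0.3090], E[r] = -0.8240, γ^t·E[r] = -0.540650, running G = -3.790709
t=5: π = [0.2359, 0.2591, 0.1960, 0.3090], E[r] = -0.8240, γ^t·E[r] = -0.486542, running G = -4.277251
t=6: π = [0.2359, 0.2591, 0.1960, 0.3090], E[r] = -0.8239, γ^t·E[r] = -0.437862, running G = -4.715113
t=7: π = [0.2359, 0.2591, 0.1960, 0.3090], E[r] = -0.8239, γ^t·E[r] = -0.394078, running G = -5.109190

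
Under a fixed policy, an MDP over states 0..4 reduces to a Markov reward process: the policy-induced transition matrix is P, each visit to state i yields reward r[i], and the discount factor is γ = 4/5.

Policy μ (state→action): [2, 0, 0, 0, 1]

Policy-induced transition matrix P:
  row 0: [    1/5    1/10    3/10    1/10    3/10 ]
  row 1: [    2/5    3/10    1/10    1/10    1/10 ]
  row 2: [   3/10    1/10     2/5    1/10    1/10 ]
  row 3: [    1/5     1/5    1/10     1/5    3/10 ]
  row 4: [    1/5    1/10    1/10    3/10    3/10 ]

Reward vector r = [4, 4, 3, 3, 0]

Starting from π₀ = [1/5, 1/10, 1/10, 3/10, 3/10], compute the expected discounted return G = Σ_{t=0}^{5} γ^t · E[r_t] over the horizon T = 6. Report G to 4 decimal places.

t=0: π = [0.2000, 0.1000, 0.1000, 0.3000, 0.3000], E[r] = 2.4000, γ^t·E[r] = 2.400000, running G = 2.400000
t=1: π = [0.2300, 0.1500, 0.1700, 0.1900, 0.2600], E[r] = 2.6000, γ^t·E[r] = 2.080000, running G = 4.480000
t=2: π = [0.2470, 0.1490, 0.1970, 0.1710, 0.2360], E[r] = 2.6880, γ^t·E[r] = 1.720320, running G = 6.200320
t=3: π = [0.2495, 0.1469, 0.2085, 0.1643, 0.2308], E[r] = 2.7040, γ^t·E[r] = 1.384448, running G = 7.584768
t=4: π = [0.2502, 0.1458, 0.2125, 0.1626, 0.2289], E[r] = 2.7093, γ^t·E[r] = 1.109721, running G = 8.694489
t=5: π = [0.2504, 0.1454, 0.2138, 0.1620, 0.2283], E[r] = 2.7108, γ^t·E[r] = 0.888270, running G = 9.582759

G = 9.5828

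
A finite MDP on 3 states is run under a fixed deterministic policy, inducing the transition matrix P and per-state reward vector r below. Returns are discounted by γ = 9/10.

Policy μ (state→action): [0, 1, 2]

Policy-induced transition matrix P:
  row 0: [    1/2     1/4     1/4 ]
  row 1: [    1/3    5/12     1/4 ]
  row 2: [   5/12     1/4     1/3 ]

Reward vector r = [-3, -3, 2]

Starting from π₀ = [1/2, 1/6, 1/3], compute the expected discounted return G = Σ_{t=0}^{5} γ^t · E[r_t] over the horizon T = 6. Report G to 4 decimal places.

G = -7.3397

t=0: π = [0.5000, 0.1667, 0.3333], E[r] = -1.3333, γ^t·E[r] = -1.333333, running G = -1.333333
t=1: π = [0.4444, 0.2778, 0.2778], E[r] = -1.6111, γ^t·E[r] = -1.450000, running G = -2.783333
t=2: π = [0.4306, 0.2963, 0.2731], E[r] = -1.6343, γ^t·E[r] = -1.323750, running G = -4.107083
t=3: π = [0.4279, 0.2994, 0.2728], E[r] = -1.6362, γ^t·E[r] = -1.192781, running G = -5.299865
t=4: π = [0.4274, 0.2999, 0.2727], E[r] = -1.6363, γ^t·E[r] = -1.073609, running G = -6.373473
t=5: π = [0.4273, 0.3000, 0.2727], E[r] = -1.6364, γ^t·E[r] = -0.966256, running G = -7.339729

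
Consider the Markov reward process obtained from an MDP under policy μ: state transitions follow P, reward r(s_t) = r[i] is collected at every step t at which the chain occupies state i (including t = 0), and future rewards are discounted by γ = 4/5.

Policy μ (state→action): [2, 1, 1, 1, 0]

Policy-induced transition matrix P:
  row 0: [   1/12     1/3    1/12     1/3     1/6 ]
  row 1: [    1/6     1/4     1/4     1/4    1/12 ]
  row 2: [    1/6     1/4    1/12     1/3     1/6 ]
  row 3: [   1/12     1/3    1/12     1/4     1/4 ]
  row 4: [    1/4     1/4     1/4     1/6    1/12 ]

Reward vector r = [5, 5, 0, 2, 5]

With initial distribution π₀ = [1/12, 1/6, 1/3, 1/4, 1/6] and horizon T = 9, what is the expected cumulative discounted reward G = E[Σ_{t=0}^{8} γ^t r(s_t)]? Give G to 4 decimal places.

G = 14.0599

t=0: π = [0.0833, 0.1667, 0.3333, 0.2500, 0.1667], E[r] = 2.5833, γ^t·E[r] = 2.583333, running G = 2.583333
t=1: π = [0.1528, 0.2778, 0.1389, 0.2708, 0.1597], E[r] = 3.4931, γ^t·E[r] = 2.794444, running G = 5.377778
t=2: π = [0.1447, 0.2853, 0.1563, 0.2610, 0.1528], E[r] = 3.4358, γ^t·E[r] = 2.198889, running G = 7.576667
t=3: π = [0.1456, 0.2838, 0.1563, 0.2623, 0.1519], E[r] = 3.4312, γ^t·E[r] = 1.756790, running G = 9.333457
t=4: π = [0.1453, 0.2840, 0.1560, 0.2625, 0.1522], E[r] = 3.4327, γ^t·E[r] = 1.406046, running G = 10.739503
t=5: π = [0.1454, 0.2840, 0.1560, 0.2624, 0.1522], E[r] = 3.4326, γ^t·E[r] = 1.124780, running G = 11.864283
t=6: π = [0.1454, 0.2840, 0.1560, 0.2624, 0.1522], E[r] = 3.4326, γ^t·E[r] = 0.899822, running G = 12.764105
t=7: π = [0.1454, 0.2840, 0.1560, 0.2624, 0.1522], E[r] = 3.4326, γ^t·E[r] = 0.719859, running G = 13.483964
t=8: π = [0.1454, 0.2840, 0.1560, 0.2624, 0.1522], E[r] = 3.4326, γ^t·E[r] = 0.575887, running G = 14.059852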